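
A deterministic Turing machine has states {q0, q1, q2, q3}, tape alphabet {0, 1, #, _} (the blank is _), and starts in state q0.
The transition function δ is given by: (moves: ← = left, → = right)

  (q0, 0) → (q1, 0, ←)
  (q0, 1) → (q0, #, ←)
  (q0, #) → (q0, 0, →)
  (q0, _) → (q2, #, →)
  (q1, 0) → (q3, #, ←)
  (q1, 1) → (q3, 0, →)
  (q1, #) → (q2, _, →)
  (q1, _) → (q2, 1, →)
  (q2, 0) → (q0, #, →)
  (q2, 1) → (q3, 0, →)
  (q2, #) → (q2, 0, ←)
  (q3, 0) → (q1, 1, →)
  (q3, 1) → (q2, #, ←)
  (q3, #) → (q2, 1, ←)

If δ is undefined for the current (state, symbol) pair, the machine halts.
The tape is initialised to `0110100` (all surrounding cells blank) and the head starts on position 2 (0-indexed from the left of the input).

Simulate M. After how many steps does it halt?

state=q0 head=2 tape=_01[1]0100__   (q0,1)→(q0,#,←)
state=q0 head=1 tape=_0[1]#0100__   (q0,1)→(q0,#,←)
state=q0 head=0 tape=_[0]##0100__   (q0,0)→(q1,0,←)
state=q1 head=-1 tape=[_]0##0100__   (q1,_)→(q2,1,→)
state=q2 head=0 tape=1[0]##0100__   (q2,0)→(q0,#,→)
state=q0 head=1 tape=1#[#]#0100__   (q0,#)→(q0,0,→)
state=q0 head=2 tape=1#0[#]0100__   (q0,#)→(q0,0,→)
state=q0 head=3 tape=1#00[0]100__   (q0,0)→(q1,0,←)
state=q1 head=2 tape=1#0[0]0100__   (q1,0)→(q3,#,←)
state=q3 head=1 tape=1#[0]#0100__   (q3,0)→(q1,1,→)
state=q1 head=2 tape=1#1[#]0100__   (q1,#)→(q2,_,→)
state=q2 head=3 tape=1#1_[0]100__   (q2,0)→(q0,#,→)
state=q0 head=4 tape=1#1_#[1]00__   (q0,1)→(q0,#,←)
state=q0 head=3 tape=1#1_[#]#00__   (q0,#)→(q0,0,→)
state=q0 head=4 tape=1#1_0[#]00__   (q0,#)→(q0,0,→)
state=q0 head=5 tape=1#1_00[0]0__   (q0,0)→(q1,0,←)
state=q1 head=4 tape=1#1_0[0]00__   (q1,0)→(q3,#,←)
state=q3 head=3 tape=1#1_[0]#00__   (q3,0)→(q1,1,→)
state=q1 head=4 tape=1#1_1[#]00__   (q1,#)→(q2,_,→)
state=q2 head=5 tape=1#1_1_[0]0__   (q2,0)→(q0,#,→)
state=q0 head=6 tape=1#1_1_#[0]__   (q0,0)→(q1,0,←)
state=q1 head=5 tape=1#1_1_[#]0__   (q1,#)→(q2,_,→)
state=q2 head=6 tape=1#1_1__[0]__   (q2,0)→(q0,#,→)
state=q0 head=7 tape=1#1_1__#[_]_   (q0,_)→(q2,#,→)
state=q2 head=8 tape=1#1_1__##[_]
M halts after 24 transitions.

24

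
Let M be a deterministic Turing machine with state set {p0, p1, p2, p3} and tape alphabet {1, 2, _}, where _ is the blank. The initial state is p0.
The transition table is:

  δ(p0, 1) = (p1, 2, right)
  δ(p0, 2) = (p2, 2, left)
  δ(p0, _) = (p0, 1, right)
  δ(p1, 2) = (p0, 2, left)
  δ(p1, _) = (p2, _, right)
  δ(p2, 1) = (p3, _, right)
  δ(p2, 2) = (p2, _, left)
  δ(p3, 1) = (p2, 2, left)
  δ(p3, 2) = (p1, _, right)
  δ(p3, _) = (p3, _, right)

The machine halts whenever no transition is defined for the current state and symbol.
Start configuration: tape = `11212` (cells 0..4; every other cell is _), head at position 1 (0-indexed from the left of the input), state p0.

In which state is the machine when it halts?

p1

p0 | 1[1]212   read 1 → write 2, move right, go to p1
p1 | 12[2]12   read 2 → write 2, move left, go to p0
p0 | 1[2]212   read 2 → write 2, move left, go to p2
p2 | [1]2212   read 1 → write _, move right, go to p3
p3 | _[2]212   read 2 → write _, move right, go to p1
p1 | __[2]12   read 2 → write 2, move left, go to p0
p0 | _[_]212   read _ → write 1, move right, go to p0
p0 | _1[2]12   read 2 → write 2, move left, go to p2
p2 | _[1]212   read 1 → write _, move right, go to p3
p3 | __[2]12   read 2 → write _, move right, go to p1
p1 | ___[1]2
No transition is defined for (p1, 1); M halts in state p1.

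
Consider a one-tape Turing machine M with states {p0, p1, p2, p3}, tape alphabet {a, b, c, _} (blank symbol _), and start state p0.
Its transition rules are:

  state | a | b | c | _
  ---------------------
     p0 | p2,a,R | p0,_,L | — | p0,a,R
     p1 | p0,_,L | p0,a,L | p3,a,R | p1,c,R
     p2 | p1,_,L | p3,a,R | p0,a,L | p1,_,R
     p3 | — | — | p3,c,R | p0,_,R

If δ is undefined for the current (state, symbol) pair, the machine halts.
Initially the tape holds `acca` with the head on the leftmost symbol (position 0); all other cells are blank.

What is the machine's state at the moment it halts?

state=p0 head=0 tape=_[a]cca   (p0,a)→(p2,a,R)
state=p2 head=1 tape=_a[c]ca   (p2,c)→(p0,a,L)
state=p0 head=0 tape=_[a]aca   (p0,a)→(p2,a,R)
state=p2 head=1 tape=_a[a]ca   (p2,a)→(p1,_,L)
state=p1 head=0 tape=_[a]_ca   (p1,a)→(p0,_,L)
state=p0 head=-1 tape=[_]__ca   (p0,_)→(p0,a,R)
state=p0 head=0 tape=a[_]_ca   (p0,_)→(p0,a,R)
state=p0 head=1 tape=aa[_]ca   (p0,_)→(p0,a,R)
state=p0 head=2 tape=aaa[c]a
No transition is defined for (p0, c); M halts in state p0.

p0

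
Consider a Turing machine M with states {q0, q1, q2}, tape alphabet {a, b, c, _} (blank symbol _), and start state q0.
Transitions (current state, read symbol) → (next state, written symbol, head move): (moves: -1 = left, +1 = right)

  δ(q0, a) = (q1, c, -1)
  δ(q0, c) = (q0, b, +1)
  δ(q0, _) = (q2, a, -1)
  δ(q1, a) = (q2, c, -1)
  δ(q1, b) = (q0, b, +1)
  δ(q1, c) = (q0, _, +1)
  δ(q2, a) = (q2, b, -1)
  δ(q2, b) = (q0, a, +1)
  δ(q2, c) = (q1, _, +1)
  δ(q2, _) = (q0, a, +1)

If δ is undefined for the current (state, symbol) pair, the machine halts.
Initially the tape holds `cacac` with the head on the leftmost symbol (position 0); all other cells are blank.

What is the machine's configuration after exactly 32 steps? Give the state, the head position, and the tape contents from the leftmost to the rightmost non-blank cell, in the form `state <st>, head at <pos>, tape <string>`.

state=q0 head=0 tape=[c]acac____   (q0,c)→(q0,b,+1)
state=q0 head=1 tape=b[a]cac____   (q0,a)→(q1,c,-1)
state=q1 head=0 tape=[b]ccac____   (q1,b)→(q0,b,+1)
state=q0 head=1 tape=b[c]cac____   (q0,c)→(q0,b,+1)
state=q0 head=2 tape=bb[c]ac____   (q0,c)→(q0,b,+1)
state=q0 head=3 tape=bbb[a]c____   (q0,a)→(q1,c,-1)
state=q1 head=2 tape=bb[b]cc____   (q1,b)→(q0,b,+1)
state=q0 head=3 tape=bbb[c]c____   (q0,c)→(q0,b,+1)
state=q0 head=4 tape=bbbb[c]____   (q0,c)→(q0,b,+1)
state=q0 head=5 tape=bbbbb[_]___   (q0,_)→(q2,a,-1)
state=q2 head=4 tape=bbbb[b]a___   (q2,b)→(q0,a,+1)
state=q0 head=5 tape=bbbba[a]___   (q0,a)→(q1,c,-1)
state=q1 head=4 tape=bbbb[a]c___   (q1,a)→(q2,c,-1)
state=q2 head=3 tape=bbb[b]cc___   (q2,b)→(q0,a,+1)
state=q0 head=4 tape=bbba[c]c___   (q0,c)→(q0,b,+1)
state=q0 head=5 tape=bbbab[c]___   (q0,c)→(q0,b,+1)
state=q0 head=6 tape=bbbabb[_]__   (q0,_)→(q2,a,-1)
state=q2 head=5 tape=bbbab[b]a__   (q2,b)→(q0,a,+1)
state=q0 head=6 tape=bbbaba[a]__   (q0,a)→(q1,c,-1)
state=q1 head=5 tape=bbbab[a]c__   (q1,a)→(q2,c,-1)
state=q2 head=4 tape=bbba[b]cc__   (q2,b)→(q0,a,+1)
state=q0 head=5 tape=bbbaa[c]c__   (q0,c)→(q0,b,+1)
state=q0 head=6 tape=bbbaab[c]__   (q0,c)→(q0,b,+1)
state=q0 head=7 tape=bbbaabb[_]_   (q0,_)→(q2,a,-1)
state=q2 head=6 tape=bbbaab[b]a_   (q2,b)→(q0,a,+1)
state=q0 head=7 tape=bbbaaba[a]_   (q0,a)→(q1,c,-1)
state=q1 head=6 tape=bbbaab[a]c_   (q1,a)→(q2,c,-1)
state=q2 head=5 tape=bbbaa[b]cc_   (q2,b)→(q0,a,+1)
state=q0 head=6 tape=bbbaaa[c]c_   (q0,c)→(q0,b,+1)
state=q0 head=7 tape=bbbaaab[c]_   (q0,c)→(q0,b,+1)
state=q0 head=8 tape=bbbaaabb[_]   (q0,_)→(q2,a,-1)
state=q2 head=7 tape=bbbaaab[b]a   (q2,b)→(q0,a,+1)
state=q0 head=8 tape=bbbaaaba[a]
After 32 steps: state q0, head at 8, tape bbbaaabaa.

state q0, head at 8, tape bbbaaabaa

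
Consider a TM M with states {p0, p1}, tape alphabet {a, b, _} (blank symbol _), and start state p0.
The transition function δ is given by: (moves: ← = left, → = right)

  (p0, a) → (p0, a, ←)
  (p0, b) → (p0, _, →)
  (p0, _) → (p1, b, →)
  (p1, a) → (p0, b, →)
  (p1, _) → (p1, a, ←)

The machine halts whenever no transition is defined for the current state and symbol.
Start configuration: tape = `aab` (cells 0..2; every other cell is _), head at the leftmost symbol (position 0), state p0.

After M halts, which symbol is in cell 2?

_

p0 | _[a]ab__   read a → write a, move ←, go to p0
p0 | [_]aab__   read _ → write b, move →, go to p1
p1 | b[a]ab__   read a → write b, move →, go to p0
p0 | bb[a]b__   read a → write a, move ←, go to p0
p0 | b[b]ab__   read b → write _, move →, go to p0
p0 | b_[a]b__   read a → write a, move ←, go to p0
p0 | b[_]ab__   read _ → write b, move →, go to p1
p1 | bb[a]b__   read a → write b, move →, go to p0
p0 | bbb[b]__   read b → write _, move →, go to p0
p0 | bbb_[_]_   read _ → write b, move →, go to p1
p1 | bbb_b[_]   read _ → write a, move ←, go to p1
p1 | bbb_[b]a
Cell 2 holds _ when M halts.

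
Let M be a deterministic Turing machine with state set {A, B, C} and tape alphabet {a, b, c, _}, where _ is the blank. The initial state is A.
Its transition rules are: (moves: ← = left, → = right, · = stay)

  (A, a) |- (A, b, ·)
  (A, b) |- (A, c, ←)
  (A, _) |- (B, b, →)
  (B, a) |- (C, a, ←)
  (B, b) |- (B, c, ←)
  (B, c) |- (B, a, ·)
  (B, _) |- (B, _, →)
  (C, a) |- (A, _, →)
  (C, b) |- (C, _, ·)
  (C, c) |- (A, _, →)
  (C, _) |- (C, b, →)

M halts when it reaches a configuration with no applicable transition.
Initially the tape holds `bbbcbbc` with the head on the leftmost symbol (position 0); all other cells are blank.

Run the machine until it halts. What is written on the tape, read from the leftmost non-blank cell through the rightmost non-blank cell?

bbb_cbbc

A | _[b]bbcbbc   read b → write c, move ←, go to A
A | [_]cbbcbbc   read _ → write b, move →, go to B
B | b[c]bbcbbc   read c → write a, move ·, go to B
B | b[a]bbcbbc   read a → write a, move ←, go to C
C | [b]abbcbbc   read b → write _, move ·, go to C
C | [_]abbcbbc   read _ → write b, move →, go to C
C | b[a]bbcbbc   read a → write _, move →, go to A
A | b_[b]bcbbc   read b → write c, move ←, go to A
A | b[_]cbcbbc   read _ → write b, move →, go to B
B | bb[c]bcbbc   read c → write a, move ·, go to B
B | bb[a]bcbbc   read a → write a, move ←, go to C
C | b[b]abcbbc   read b → write _, move ·, go to C
C | b[_]abcbbc   read _ → write b, move →, go to C
C | bb[a]bcbbc   read a → write _, move →, go to A
A | bb_[b]cbbc   read b → write c, move ←, go to A
A | bb[_]ccbbc   read _ → write b, move →, go to B
B | bbb[c]cbbc   read c → write a, move ·, go to B
B | bbb[a]cbbc   read a → write a, move ←, go to C
C | bb[b]acbbc   read b → write _, move ·, go to C
C | bb[_]acbbc   read _ → write b, move →, go to C
C | bbb[a]cbbc   read a → write _, move →, go to A
A | bbb_[c]bbc
The non-blank tape span at halt is bbb_cbbc.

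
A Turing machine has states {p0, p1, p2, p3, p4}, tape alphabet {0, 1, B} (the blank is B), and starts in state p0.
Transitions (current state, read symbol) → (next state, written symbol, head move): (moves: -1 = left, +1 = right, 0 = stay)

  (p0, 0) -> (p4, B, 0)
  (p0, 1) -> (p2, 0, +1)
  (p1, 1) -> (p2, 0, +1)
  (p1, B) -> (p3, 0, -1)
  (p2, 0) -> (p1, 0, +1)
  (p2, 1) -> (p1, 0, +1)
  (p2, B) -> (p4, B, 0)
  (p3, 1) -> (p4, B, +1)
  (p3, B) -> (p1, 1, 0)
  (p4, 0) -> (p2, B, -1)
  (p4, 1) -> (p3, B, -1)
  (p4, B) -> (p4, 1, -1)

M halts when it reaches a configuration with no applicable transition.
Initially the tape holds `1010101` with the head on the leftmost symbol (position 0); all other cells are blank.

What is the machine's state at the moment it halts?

p3

p0 | [1]010101B   read 1 → write 0, move +1, go to p2
p2 | 0[0]10101B   read 0 → write 0, move +1, go to p1
p1 | 00[1]0101B   read 1 → write 0, move +1, go to p2
p2 | 000[0]101B   read 0 → write 0, move +1, go to p1
p1 | 0000[1]01B   read 1 → write 0, move +1, go to p2
p2 | 00000[0]1B   read 0 → write 0, move +1, go to p1
p1 | 000000[1]B   read 1 → write 0, move +1, go to p2
p2 | 0000000[B]   read B → write B, move 0, go to p4
p4 | 0000000[B]   read B → write 1, move -1, go to p4
p4 | 000000[0]1   read 0 → write B, move -1, go to p2
p2 | 00000[0]B1   read 0 → write 0, move +1, go to p1
p1 | 000000[B]1   read B → write 0, move -1, go to p3
p3 | 00000[0]01
No transition is defined for (p3, 0); M halts in state p3.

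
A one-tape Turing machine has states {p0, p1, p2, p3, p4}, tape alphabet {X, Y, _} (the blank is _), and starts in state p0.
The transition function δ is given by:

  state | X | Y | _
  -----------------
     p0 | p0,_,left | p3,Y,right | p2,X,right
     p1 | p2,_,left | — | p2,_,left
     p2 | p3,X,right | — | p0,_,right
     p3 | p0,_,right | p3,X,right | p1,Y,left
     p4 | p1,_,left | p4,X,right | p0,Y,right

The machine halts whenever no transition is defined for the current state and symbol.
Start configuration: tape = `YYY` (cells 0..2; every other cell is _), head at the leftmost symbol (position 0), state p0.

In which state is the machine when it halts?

state=p0 head=0 tape=[Y]YY_   (p0,Y)→(p3,Y,right)
state=p3 head=1 tape=Y[Y]Y_   (p3,Y)→(p3,X,right)
state=p3 head=2 tape=YX[Y]_   (p3,Y)→(p3,X,right)
state=p3 head=3 tape=YXX[_]   (p3,_)→(p1,Y,left)
state=p1 head=2 tape=YX[X]Y   (p1,X)→(p2,_,left)
state=p2 head=1 tape=Y[X]_Y   (p2,X)→(p3,X,right)
state=p3 head=2 tape=YX[_]Y   (p3,_)→(p1,Y,left)
state=p1 head=1 tape=Y[X]YY   (p1,X)→(p2,_,left)
state=p2 head=0 tape=[Y]_YY
No transition is defined for (p2, Y); M halts in state p2.

p2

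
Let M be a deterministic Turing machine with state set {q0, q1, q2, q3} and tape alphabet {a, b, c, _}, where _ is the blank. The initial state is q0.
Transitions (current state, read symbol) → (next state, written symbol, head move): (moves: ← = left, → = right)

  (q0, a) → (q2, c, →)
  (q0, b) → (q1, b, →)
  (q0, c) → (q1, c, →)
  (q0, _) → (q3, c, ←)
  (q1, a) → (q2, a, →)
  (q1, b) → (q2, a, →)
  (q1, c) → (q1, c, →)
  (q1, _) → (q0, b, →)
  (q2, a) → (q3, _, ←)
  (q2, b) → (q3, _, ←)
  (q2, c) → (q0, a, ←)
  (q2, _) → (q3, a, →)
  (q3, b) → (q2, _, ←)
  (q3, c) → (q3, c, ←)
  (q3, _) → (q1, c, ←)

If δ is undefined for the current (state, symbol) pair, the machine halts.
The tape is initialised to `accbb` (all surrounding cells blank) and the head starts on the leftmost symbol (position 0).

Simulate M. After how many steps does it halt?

24

q0 | __[a]ccbb__   read a → write c, move →, go to q2
q2 | __c[c]cbb__   read c → write a, move ←, go to q0
q0 | __[c]acbb__   read c → write c, move →, go to q1
q1 | __c[a]cbb__   read a → write a, move →, go to q2
q2 | __ca[c]bb__   read c → write a, move ←, go to q0
q0 | __c[a]abb__   read a → write c, move →, go to q2
q2 | __cc[a]bb__   read a → write _, move ←, go to q3
q3 | __c[c]_bb__   read c → write c, move ←, go to q3
q3 | __[c]c_bb__   read c → write c, move ←, go to q3
q3 | _[_]cc_bb__   read _ → write c, move ←, go to q1
q1 | [_]ccc_bb__   read _ → write b, move →, go to q0
q0 | b[c]cc_bb__   read c → write c, move →, go to q1
q1 | bc[c]c_bb__   read c → write c, move →, go to q1
q1 | bcc[c]_bb__   read c → write c, move →, go to q1
q1 | bccc[_]bb__   read _ → write b, move →, go to q0
q0 | bcccb[b]b__   read b → write b, move →, go to q1
q1 | bcccbb[b]__   read b → write a, move →, go to q2
q2 | bcccbba[_]_   read _ → write a, move →, go to q3
q3 | bcccbbaa[_]   read _ → write c, move ←, go to q1
q1 | bcccbba[a]c   read a → write a, move →, go to q2
q2 | bcccbbaa[c]   read c → write a, move ←, go to q0
q0 | bcccbba[a]a   read a → write c, move →, go to q2
q2 | bcccbbac[a]   read a → write _, move ←, go to q3
q3 | bcccbba[c]_   read c → write c, move ←, go to q3
q3 | bcccbb[a]c_
M halts after 24 transitions.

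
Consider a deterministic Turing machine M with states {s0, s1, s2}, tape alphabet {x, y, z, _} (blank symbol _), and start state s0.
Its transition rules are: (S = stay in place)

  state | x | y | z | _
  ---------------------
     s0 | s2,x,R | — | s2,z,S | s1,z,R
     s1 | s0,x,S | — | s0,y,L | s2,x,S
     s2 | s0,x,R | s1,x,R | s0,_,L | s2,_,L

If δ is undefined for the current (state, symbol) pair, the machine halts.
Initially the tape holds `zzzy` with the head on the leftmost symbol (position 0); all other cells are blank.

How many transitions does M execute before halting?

18

s0 | _[z]zzy   read z → write z, move S, go to s2
s2 | _[z]zzy   read z → write _, move L, go to s0
s0 | [_]_zzy   read _ → write z, move R, go to s1
s1 | z[_]zzy   read _ → write x, move S, go to s2
s2 | z[x]zzy   read x → write x, move R, go to s0
s0 | zx[z]zy   read z → write z, move S, go to s2
s2 | zx[z]zy   read z → write _, move L, go to s0
s0 | z[x]_zy   read x → write x, move R, go to s2
s2 | zx[_]zy   read _ → write _, move L, go to s2
s2 | z[x]_zy   read x → write x, move R, go to s0
s0 | zx[_]zy   read _ → write z, move R, go to s1
s1 | zxz[z]y   read z → write y, move L, go to s0
s0 | zx[z]yy   read z → write z, move S, go to s2
s2 | zx[z]yy   read z → write _, move L, go to s0
s0 | z[x]_yy   read x → write x, move R, go to s2
s2 | zx[_]yy   read _ → write _, move L, go to s2
s2 | z[x]_yy   read x → write x, move R, go to s0
s0 | zx[_]yy   read _ → write z, move R, go to s1
s1 | zxz[y]y
M halts after 18 transitions.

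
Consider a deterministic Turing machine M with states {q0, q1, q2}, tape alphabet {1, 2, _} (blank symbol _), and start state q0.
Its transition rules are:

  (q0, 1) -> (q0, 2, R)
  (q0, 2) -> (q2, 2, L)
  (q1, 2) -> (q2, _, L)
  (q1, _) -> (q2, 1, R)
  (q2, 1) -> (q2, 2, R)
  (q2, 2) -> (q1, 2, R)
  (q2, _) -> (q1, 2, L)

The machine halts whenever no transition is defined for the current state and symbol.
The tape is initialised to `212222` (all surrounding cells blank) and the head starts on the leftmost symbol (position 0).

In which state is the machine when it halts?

q0 | __[2]12222_   read 2 → write 2, move L, go to q2
q2 | _[_]212222_   read _ → write 2, move L, go to q1
q1 | [_]2212222_   read _ → write 1, move R, go to q2
q2 | 1[2]212222_   read 2 → write 2, move R, go to q1
q1 | 12[2]12222_   read 2 → write _, move L, go to q2
q2 | 1[2]_12222_   read 2 → write 2, move R, go to q1
q1 | 12[_]12222_   read _ → write 1, move R, go to q2
q2 | 121[1]2222_   read 1 → write 2, move R, go to q2
q2 | 1212[2]222_   read 2 → write 2, move R, go to q1
q1 | 12122[2]22_   read 2 → write _, move L, go to q2
q2 | 1212[2]_22_   read 2 → write 2, move R, go to q1
q1 | 12122[_]22_   read _ → write 1, move R, go to q2
q2 | 121221[2]2_   read 2 → write 2, move R, go to q1
q1 | 1212212[2]_   read 2 → write _, move L, go to q2
q2 | 121221[2]__   read 2 → write 2, move R, go to q1
q1 | 1212212[_]_   read _ → write 1, move R, go to q2
q2 | 12122121[_]   read _ → write 2, move L, go to q1
q1 | 1212212[1]2
No transition is defined for (q1, 1); M halts in state q1.

q1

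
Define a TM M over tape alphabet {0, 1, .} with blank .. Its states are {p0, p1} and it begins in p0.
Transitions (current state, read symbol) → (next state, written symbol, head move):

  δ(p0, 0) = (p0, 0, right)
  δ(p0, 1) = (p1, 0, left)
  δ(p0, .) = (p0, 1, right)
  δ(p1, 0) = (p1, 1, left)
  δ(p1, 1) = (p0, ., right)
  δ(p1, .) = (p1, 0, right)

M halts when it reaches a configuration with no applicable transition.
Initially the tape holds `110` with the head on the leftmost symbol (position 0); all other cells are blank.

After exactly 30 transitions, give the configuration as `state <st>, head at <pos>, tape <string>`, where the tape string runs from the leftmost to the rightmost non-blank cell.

p0 | .....[1]10   read 1 → write 0, move left, go to p1
p1 | ....[.]010   read . → write 0, move right, go to p1
p1 | ....0[0]10   read 0 → write 1, move left, go to p1
p1 | ....[0]110   read 0 → write 1, move left, go to p1
p1 | ...[.]1110   read . → write 0, move right, go to p1
p1 | ...0[1]110   read 1 → write ., move right, go to p0
p0 | ...0.[1]10   read 1 → write 0, move left, go to p1
p1 | ...0[.]010   read . → write 0, move right, go to p1
p1 | ...00[0]10   read 0 → write 1, move left, go to p1
p1 | ...0[0]110   read 0 → write 1, move left, go to p1
p1 | ...[0]1110   read 0 → write 1, move left, go to p1
p1 | ..[.]11110   read . → write 0, move right, go to p1
p1 | ..0[1]1110   read 1 → write ., move right, go to p0
p0 | ..0.[1]110   read 1 → write 0, move left, go to p1
p1 | ..0[.]0110   read . → write 0, move right, go to p1
p1 | ..00[0]110   read 0 → write 1, move left, go to p1
p1 | ..0[0]1110   read 0 → write 1, move left, go to p1
p1 | ..[0]11110   read 0 → write 1, move left, go to p1
p1 | .[.]111110   read . → write 0, move right, go to p1
p1 | .0[1]11110   read 1 → write ., move right, go to p0
p0 | .0.[1]1110   read 1 → write 0, move left, go to p1
p1 | .0[.]01110   read . → write 0, move right, go to p1
p1 | .00[0]1110   read 0 → write 1, move left, go to p1
p1 | .0[0]11110   read 0 → write 1, move left, go to p1
p1 | .[0]111110   read 0 → write 1, move left, go to p1
p1 | [.]1111110   read . → write 0, move right, go to p1
p1 | 0[1]111110   read 1 → write ., move right, go to p0
p0 | 0.[1]11110   read 1 → write 0, move left, go to p1
p1 | 0[.]011110   read . → write 0, move right, go to p1
p1 | 00[0]11110   read 0 → write 1, move left, go to p1
p1 | 0[0]111110
After 30 steps: state p1, head at -4, tape 00111110.

state p1, head at -4, tape 00111110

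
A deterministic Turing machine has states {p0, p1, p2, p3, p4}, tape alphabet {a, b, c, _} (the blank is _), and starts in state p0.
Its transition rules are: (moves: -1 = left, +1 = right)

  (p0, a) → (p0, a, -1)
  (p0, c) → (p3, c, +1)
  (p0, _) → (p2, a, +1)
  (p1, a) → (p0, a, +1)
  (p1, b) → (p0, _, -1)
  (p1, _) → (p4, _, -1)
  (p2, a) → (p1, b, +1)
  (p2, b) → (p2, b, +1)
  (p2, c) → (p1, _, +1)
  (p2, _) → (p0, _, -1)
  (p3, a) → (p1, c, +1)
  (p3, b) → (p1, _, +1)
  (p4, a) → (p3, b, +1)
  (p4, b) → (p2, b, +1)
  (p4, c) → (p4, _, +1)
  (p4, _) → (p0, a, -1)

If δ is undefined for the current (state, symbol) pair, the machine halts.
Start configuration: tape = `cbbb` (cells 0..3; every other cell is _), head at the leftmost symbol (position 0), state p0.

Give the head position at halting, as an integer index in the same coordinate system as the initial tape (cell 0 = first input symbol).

state=p0 head=0 tape=[c]bbb   (p0,c)→(p3,c,+1)
state=p3 head=1 tape=c[b]bb   (p3,b)→(p1,_,+1)
state=p1 head=2 tape=c_[b]b   (p1,b)→(p0,_,-1)
state=p0 head=1 tape=c[_]_b   (p0,_)→(p2,a,+1)
state=p2 head=2 tape=ca[_]b   (p2,_)→(p0,_,-1)
state=p0 head=1 tape=c[a]_b   (p0,a)→(p0,a,-1)
state=p0 head=0 tape=[c]a_b   (p0,c)→(p3,c,+1)
state=p3 head=1 tape=c[a]_b   (p3,a)→(p1,c,+1)
state=p1 head=2 tape=cc[_]b   (p1,_)→(p4,_,-1)
state=p4 head=1 tape=c[c]_b   (p4,c)→(p4,_,+1)
state=p4 head=2 tape=c_[_]b   (p4,_)→(p0,a,-1)
state=p0 head=1 tape=c[_]ab   (p0,_)→(p2,a,+1)
state=p2 head=2 tape=ca[a]b   (p2,a)→(p1,b,+1)
state=p1 head=3 tape=cab[b]   (p1,b)→(p0,_,-1)
state=p0 head=2 tape=ca[b]_
At halt the head is at cell 2.

2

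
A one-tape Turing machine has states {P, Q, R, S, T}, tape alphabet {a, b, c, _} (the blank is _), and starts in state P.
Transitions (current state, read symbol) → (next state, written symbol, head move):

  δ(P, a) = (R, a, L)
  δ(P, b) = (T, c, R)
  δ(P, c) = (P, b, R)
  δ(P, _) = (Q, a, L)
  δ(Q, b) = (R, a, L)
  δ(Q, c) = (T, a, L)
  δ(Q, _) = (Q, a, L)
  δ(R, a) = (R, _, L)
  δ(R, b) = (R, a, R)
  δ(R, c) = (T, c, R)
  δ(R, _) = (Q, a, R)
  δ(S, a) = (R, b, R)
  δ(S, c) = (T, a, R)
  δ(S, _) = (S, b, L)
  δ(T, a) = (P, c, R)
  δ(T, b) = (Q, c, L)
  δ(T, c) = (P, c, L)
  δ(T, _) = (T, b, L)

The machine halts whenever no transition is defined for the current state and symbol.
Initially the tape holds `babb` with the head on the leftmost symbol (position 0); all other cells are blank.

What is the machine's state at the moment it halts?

state=P head=0 tape=[b]abb   (P,b)→(T,c,R)
state=T head=1 tape=c[a]bb   (T,a)→(P,c,R)
state=P head=2 tape=cc[b]b   (P,b)→(T,c,R)
state=T head=3 tape=ccc[b]   (T,b)→(Q,c,L)
state=Q head=2 tape=cc[c]c   (Q,c)→(T,a,L)
state=T head=1 tape=c[c]ac   (T,c)→(P,c,L)
state=P head=0 tape=[c]cac   (P,c)→(P,b,R)
state=P head=1 tape=b[c]ac   (P,c)→(P,b,R)
state=P head=2 tape=bb[a]c   (P,a)→(R,a,L)
state=R head=1 tape=b[b]ac   (R,b)→(R,a,R)
state=R head=2 tape=ba[a]c   (R,a)→(R,_,L)
state=R head=1 tape=b[a]_c   (R,a)→(R,_,L)
state=R head=0 tape=[b]__c   (R,b)→(R,a,R)
state=R head=1 tape=a[_]_c   (R,_)→(Q,a,R)
state=Q head=2 tape=aa[_]c   (Q,_)→(Q,a,L)
state=Q head=1 tape=a[a]ac
No transition is defined for (Q, a); M halts in state Q.

Q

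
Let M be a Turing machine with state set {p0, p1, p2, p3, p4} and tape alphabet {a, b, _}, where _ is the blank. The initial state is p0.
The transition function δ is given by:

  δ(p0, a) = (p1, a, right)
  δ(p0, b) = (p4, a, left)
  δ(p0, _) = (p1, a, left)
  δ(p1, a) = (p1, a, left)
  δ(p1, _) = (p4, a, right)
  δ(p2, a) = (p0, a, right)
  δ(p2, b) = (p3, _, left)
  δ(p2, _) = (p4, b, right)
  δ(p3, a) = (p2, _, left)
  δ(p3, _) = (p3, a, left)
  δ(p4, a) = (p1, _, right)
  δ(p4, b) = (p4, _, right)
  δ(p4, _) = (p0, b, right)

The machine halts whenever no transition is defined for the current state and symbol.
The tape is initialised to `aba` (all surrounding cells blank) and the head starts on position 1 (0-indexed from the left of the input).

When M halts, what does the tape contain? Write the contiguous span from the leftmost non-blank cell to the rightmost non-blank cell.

aa_aba

p0 | a[b]a___   read b → write a, move left, go to p4
p4 | [a]aa___   read a → write _, move right, go to p1
p1 | _[a]a___   read a → write a, move left, go to p1
p1 | [_]aa___   read _ → write a, move right, go to p4
p4 | a[a]a___   read a → write _, move right, go to p1
p1 | a_[a]___   read a → write a, move left, go to p1
p1 | a[_]a___   read _ → write a, move right, go to p4
p4 | aa[a]___   read a → write _, move right, go to p1
p1 | aa_[_]__   read _ → write a, move right, go to p4
p4 | aa_a[_]_   read _ → write b, move right, go to p0
p0 | aa_ab[_]   read _ → write a, move left, go to p1
p1 | aa_a[b]a
The non-blank tape span at halt is aa_aba.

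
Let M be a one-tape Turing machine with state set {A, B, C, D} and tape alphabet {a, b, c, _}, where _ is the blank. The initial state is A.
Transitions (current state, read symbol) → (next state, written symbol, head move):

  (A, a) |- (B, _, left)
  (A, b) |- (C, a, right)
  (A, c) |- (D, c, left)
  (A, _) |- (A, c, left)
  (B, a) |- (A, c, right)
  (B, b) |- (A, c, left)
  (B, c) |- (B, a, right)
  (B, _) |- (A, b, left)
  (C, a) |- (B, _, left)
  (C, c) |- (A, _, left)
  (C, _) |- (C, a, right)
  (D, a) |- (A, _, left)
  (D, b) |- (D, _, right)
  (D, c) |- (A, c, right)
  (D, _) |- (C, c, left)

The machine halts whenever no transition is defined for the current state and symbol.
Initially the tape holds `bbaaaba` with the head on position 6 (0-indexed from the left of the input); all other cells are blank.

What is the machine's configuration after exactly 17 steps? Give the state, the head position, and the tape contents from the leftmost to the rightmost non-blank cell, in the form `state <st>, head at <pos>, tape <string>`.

state D, head at 1, tape cc_cc

state=A head=6 tape=bbaaab[a]   (A,a)→(B,_,left)
state=B head=5 tape=bbaaa[b]_   (B,b)→(A,c,left)
state=A head=4 tape=bbaa[a]c_   (A,a)→(B,_,left)
state=B head=3 tape=bba[a]_c_   (B,a)→(A,c,right)
state=A head=4 tape=bbac[_]c_   (A,_)→(A,c,left)
state=A head=3 tape=bba[c]cc_   (A,c)→(D,c,left)
state=D head=2 tape=bb[a]ccc_   (D,a)→(A,_,left)
state=A head=1 tape=b[b]_ccc_   (A,b)→(C,a,right)
state=C head=2 tape=ba[_]ccc_   (C,_)→(C,a,right)
state=C head=3 tape=baa[c]cc_   (C,c)→(A,_,left)
state=A head=2 tape=ba[a]_cc_   (A,a)→(B,_,left)
state=B head=1 tape=b[a]__cc_   (B,a)→(A,c,right)
state=A head=2 tape=bc[_]_cc_   (A,_)→(A,c,left)
state=A head=1 tape=b[c]c_cc_   (A,c)→(D,c,left)
state=D head=0 tape=[b]cc_cc_   (D,b)→(D,_,right)
state=D head=1 tape=_[c]c_cc_   (D,c)→(A,c,right)
state=A head=2 tape=_c[c]_cc_   (A,c)→(D,c,left)
state=D head=1 tape=_[c]c_cc_
After 17 steps: state D, head at 1, tape cc_cc.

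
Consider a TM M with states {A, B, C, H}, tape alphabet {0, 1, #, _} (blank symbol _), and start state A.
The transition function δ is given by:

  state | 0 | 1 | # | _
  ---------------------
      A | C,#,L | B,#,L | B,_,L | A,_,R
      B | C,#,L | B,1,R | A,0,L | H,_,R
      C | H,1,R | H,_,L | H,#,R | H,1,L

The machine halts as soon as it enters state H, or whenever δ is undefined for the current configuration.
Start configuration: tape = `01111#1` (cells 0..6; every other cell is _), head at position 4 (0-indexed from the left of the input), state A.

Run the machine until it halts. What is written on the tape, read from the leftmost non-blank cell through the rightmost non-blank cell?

state=A head=4 tape=__0111[1]#1   (A,1)→(B,#,L)
state=B head=3 tape=__011[1]##1   (B,1)→(B,1,R)
state=B head=4 tape=__0111[#]#1   (B,#)→(A,0,L)
state=A head=3 tape=__011[1]0#1   (A,1)→(B,#,L)
state=B head=2 tape=__01[1]#0#1   (B,1)→(B,1,R)
state=B head=3 tape=__011[#]0#1   (B,#)→(A,0,L)
state=A head=2 tape=__01[1]00#1   (A,1)→(B,#,L)
state=B head=1 tape=__0[1]#00#1   (B,1)→(B,1,R)
state=B head=2 tape=__01[#]00#1   (B,#)→(A,0,L)
state=A head=1 tape=__0[1]000#1   (A,1)→(B,#,L)
state=B head=0 tape=__[0]#000#1   (B,0)→(C,#,L)
state=C head=-1 tape=_[_]##000#1   (C,_)→(H,1,L)
state=H head=-2 tape=[_]1##000#1
The non-blank tape span at halt is 1##000#1.

1##000#1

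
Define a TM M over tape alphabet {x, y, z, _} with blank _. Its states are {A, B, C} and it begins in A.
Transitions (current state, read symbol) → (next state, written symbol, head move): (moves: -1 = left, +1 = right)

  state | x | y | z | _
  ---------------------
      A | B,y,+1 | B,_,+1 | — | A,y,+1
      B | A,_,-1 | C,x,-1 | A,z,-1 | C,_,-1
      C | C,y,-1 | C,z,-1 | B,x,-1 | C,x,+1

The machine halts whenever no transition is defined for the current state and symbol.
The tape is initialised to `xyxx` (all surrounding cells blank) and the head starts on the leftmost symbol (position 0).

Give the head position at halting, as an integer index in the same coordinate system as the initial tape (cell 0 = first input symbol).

state=A head=0 tape=____[x]yxx   (A,x)→(B,y,+1)
state=B head=1 tape=____y[y]xx   (B,y)→(C,x,-1)
state=C head=0 tape=____[y]xxx   (C,y)→(C,z,-1)
state=C head=-1 tape=___[_]zxxx   (C,_)→(C,x,+1)
state=C head=0 tape=___x[z]xxx   (C,z)→(B,x,-1)
state=B head=-1 tape=___[x]xxxx   (B,x)→(A,_,-1)
state=A head=-2 tape=__[_]_xxxx   (A,_)→(A,y,+1)
state=A head=-1 tape=__y[_]xxxx   (A,_)→(A,y,+1)
state=A head=0 tape=__yy[x]xxx   (A,x)→(B,y,+1)
state=B head=1 tape=__yyy[x]xx   (B,x)→(A,_,-1)
state=A head=0 tape=__yy[y]_xx   (A,y)→(B,_,+1)
state=B head=1 tape=__yy_[_]xx   (B,_)→(C,_,-1)
state=C head=0 tape=__yy[_]_xx   (C,_)→(C,x,+1)
state=C head=1 tape=__yyx[_]xx   (C,_)→(C,x,+1)
state=C head=2 tape=__yyxx[x]x   (C,x)→(C,y,-1)
state=C head=1 tape=__yyx[x]yx   (C,x)→(C,y,-1)
state=C head=0 tape=__yy[x]yyx   (C,x)→(C,y,-1)
state=C head=-1 tape=__y[y]yyyx   (C,y)→(C,z,-1)
state=C head=-2 tape=__[y]zyyyx   (C,y)→(C,z,-1)
state=C head=-3 tape=_[_]zzyyyx   (C,_)→(C,x,+1)
state=C head=-2 tape=_x[z]zyyyx   (C,z)→(B,x,-1)
state=B head=-3 tape=_[x]xzyyyx   (B,x)→(A,_,-1)
state=A head=-4 tape=[_]_xzyyyx   (A,_)→(A,y,+1)
state=A head=-3 tape=y[_]xzyyyx   (A,_)→(A,y,+1)
state=A head=-2 tape=yy[x]zyyyx   (A,x)→(B,y,+1)
state=B head=-1 tape=yyy[z]yyyx   (B,z)→(A,z,-1)
state=A head=-2 tape=yy[y]zyyyx   (A,y)→(B,_,+1)
state=B head=-1 tape=yy_[z]yyyx   (B,z)→(A,z,-1)
state=A head=-2 tape=yy[_]zyyyx   (A,_)→(A,y,+1)
state=A head=-1 tape=yyy[z]yyyx
At halt the head is at cell -1.

-1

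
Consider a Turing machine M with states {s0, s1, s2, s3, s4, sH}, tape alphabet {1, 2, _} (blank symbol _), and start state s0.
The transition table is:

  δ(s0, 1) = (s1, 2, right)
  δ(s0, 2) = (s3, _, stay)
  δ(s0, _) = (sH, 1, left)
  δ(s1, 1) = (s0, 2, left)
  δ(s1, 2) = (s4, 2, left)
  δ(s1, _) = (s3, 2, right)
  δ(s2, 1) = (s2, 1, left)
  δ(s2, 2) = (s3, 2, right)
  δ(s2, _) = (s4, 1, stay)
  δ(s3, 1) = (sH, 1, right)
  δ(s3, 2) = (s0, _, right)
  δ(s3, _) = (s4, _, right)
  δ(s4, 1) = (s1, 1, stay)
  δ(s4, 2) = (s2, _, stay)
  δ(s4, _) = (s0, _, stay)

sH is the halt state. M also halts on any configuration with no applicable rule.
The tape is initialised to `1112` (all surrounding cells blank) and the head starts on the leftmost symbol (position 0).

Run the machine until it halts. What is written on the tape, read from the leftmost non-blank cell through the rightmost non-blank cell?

1212

s0 | _[1]112   read 1 → write 2, move right, go to s1
s1 | _2[1]12   read 1 → write 2, move left, go to s0
s0 | _[2]212   read 2 → write _, move stay, go to s3
s3 | _[_]212   read _ → write _, move right, go to s4
s4 | __[2]12   read 2 → write _, move stay, go to s2
s2 | __[_]12   read _ → write 1, move stay, go to s4
s4 | __[1]12   read 1 → write 1, move stay, go to s1
s1 | __[1]12   read 1 → write 2, move left, go to s0
s0 | _[_]212   read _ → write 1, move left, go to sH
sH | [_]1212
The non-blank tape span at halt is 1212.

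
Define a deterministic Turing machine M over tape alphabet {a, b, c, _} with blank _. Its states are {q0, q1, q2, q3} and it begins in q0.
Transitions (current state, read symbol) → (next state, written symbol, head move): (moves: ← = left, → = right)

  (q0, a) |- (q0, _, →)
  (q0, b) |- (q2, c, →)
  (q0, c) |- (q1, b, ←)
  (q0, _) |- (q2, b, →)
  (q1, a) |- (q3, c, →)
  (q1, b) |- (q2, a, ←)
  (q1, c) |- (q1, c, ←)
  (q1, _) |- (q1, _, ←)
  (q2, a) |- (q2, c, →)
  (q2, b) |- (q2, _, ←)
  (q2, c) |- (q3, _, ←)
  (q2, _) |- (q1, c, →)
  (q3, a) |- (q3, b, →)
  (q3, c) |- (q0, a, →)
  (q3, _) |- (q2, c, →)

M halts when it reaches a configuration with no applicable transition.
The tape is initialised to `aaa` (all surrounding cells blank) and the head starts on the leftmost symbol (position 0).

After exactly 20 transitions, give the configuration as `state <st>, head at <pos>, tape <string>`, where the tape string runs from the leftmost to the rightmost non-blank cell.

state=q0 head=0 tape=[a]aa_____   (q0,a)→(q0,_,→)
state=q0 head=1 tape=_[a]a_____   (q0,a)→(q0,_,→)
state=q0 head=2 tape=__[a]_____   (q0,a)→(q0,_,→)
state=q0 head=3 tape=___[_]____   (q0,_)→(q2,b,→)
state=q2 head=4 tape=___b[_]___   (q2,_)→(q1,c,→)
state=q1 head=5 tape=___bc[_]__   (q1,_)→(q1,_,←)
state=q1 head=4 tape=___b[c]___   (q1,c)→(q1,c,←)
state=q1 head=3 tape=___[b]c___   (q1,b)→(q2,a,←)
state=q2 head=2 tape=__[_]ac___   (q2,_)→(q1,c,→)
state=q1 head=3 tape=__c[a]c___   (q1,a)→(q3,c,→)
state=q3 head=4 tape=__cc[c]___   (q3,c)→(q0,a,→)
state=q0 head=5 tape=__cca[_]__   (q0,_)→(q2,b,→)
state=q2 head=6 tape=__ccab[_]_   (q2,_)→(q1,c,→)
state=q1 head=7 tape=__ccabc[_]   (q1,_)→(q1,_,←)
state=q1 head=6 tape=__ccab[c]_   (q1,c)→(q1,c,←)
state=q1 head=5 tape=__cca[b]c_   (q1,b)→(q2,a,←)
state=q2 head=4 tape=__cc[a]ac_   (q2,a)→(q2,c,→)
state=q2 head=5 tape=__ccc[a]c_   (q2,a)→(q2,c,→)
state=q2 head=6 tape=__cccc[c]_   (q2,c)→(q3,_,←)
state=q3 head=5 tape=__ccc[c]__   (q3,c)→(q0,a,→)
state=q0 head=6 tape=__ccca[_]_
After 20 steps: state q0, head at 6, tape ccca.

state q0, head at 6, tape ccca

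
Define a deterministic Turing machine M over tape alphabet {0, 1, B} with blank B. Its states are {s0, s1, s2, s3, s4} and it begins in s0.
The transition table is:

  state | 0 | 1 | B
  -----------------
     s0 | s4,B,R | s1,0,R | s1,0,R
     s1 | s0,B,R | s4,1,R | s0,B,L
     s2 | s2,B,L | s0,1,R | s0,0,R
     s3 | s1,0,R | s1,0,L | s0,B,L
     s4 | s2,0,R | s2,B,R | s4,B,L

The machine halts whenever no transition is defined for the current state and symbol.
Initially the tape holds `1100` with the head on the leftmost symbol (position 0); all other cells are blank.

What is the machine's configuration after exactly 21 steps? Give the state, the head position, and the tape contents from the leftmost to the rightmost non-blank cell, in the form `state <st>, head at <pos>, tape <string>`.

state s1, head at 5, tape 0B000

s0 | [1]100BB   read 1 → write 0, move R, go to s1
s1 | 0[1]00BB   read 1 → write 1, move R, go to s4
s4 | 01[0]0BB   read 0 → write 0, move R, go to s2
s2 | 010[0]BB   read 0 → write B, move L, go to s2
s2 | 01[0]BBB   read 0 → write B, move L, go to s2
s2 | 0[1]BBBB   read 1 → write 1, move R, go to s0
s0 | 01[B]BBB   read B → write 0, move R, go to s1
s1 | 010[B]BB   read B → write B, move L, go to s0
s0 | 01[0]BBB   read 0 → write B, move R, go to s4
s4 | 01B[B]BB   read B → write B, move L, go to s4
s4 | 01[B]BBB   read B → write B, move L, go to s4
s4 | 0[1]BBBB   read 1 → write B, move R, go to s2
s2 | 0B[B]BBB   read B → write 0, move R, go to s0
s0 | 0B0[B]BB   read B → write 0, move R, go to s1
s1 | 0B00[B]B   read B → write B, move L, go to s0
s0 | 0B0[0]BB   read 0 → write B, move R, go to s4
s4 | 0B0B[B]B   read B → write B, move L, go to s4
s4 | 0B0[B]BB   read B → write B, move L, go to s4
s4 | 0B[0]BBB   read 0 → write 0, move R, go to s2
s2 | 0B0[B]BB   read B → write 0, move R, go to s0
s0 | 0B00[B]B   read B → write 0, move R, go to s1
s1 | 0B000[B]
After 21 steps: state s1, head at 5, tape 0B000.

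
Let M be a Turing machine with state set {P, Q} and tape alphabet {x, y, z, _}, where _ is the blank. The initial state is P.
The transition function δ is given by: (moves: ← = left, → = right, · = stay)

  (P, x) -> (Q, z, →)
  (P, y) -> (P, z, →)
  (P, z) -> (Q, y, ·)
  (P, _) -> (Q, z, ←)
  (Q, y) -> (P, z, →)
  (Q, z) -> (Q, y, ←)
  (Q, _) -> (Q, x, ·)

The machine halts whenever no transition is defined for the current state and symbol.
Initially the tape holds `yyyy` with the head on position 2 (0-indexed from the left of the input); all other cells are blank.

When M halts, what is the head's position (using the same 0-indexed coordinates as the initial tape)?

P | _yy[y]y___   read y → write z, move →, go to P
P | _yyz[y]___   read y → write z, move →, go to P
P | _yyzz[_]__   read _ → write z, move ←, go to Q
Q | _yyz[z]z__   read z → write y, move ←, go to Q
Q | _yy[z]yz__   read z → write y, move ←, go to Q
Q | _y[y]yyz__   read y → write z, move →, go to P
P | _yz[y]yz__   read y → write z, move →, go to P
P | _yzz[y]z__   read y → write z, move →, go to P
P | _yzzz[z]__   read z → write y, move ·, go to Q
Q | _yzzz[y]__   read y → write z, move →, go to P
P | _yzzzz[_]_   read _ → write z, move ←, go to Q
Q | _yzzz[z]z_   read z → write y, move ←, go to Q
Q | _yzz[z]yz_   read z → write y, move ←, go to Q
Q | _yz[z]yyz_   read z → write y, move ←, go to Q
Q | _y[z]yyyz_   read z → write y, move ←, go to Q
Q | _[y]yyyyz_   read y → write z, move →, go to P
P | _z[y]yyyz_   read y → write z, move →, go to P
P | _zz[y]yyz_   read y → write z, move →, go to P
P | _zzz[y]yz_   read y → write z, move →, go to P
P | _zzzz[y]z_   read y → write z, move →, go to P
P | _zzzzz[z]_   read z → write y, move ·, go to Q
Q | _zzzzz[y]_   read y → write z, move →, go to P
P | _zzzzzz[_]   read _ → write z, move ←, go to Q
Q | _zzzzz[z]z   read z → write y, move ←, go to Q
Q | _zzzz[z]yz   read z → write y, move ←, go to Q
Q | _zzz[z]yyz   read z → write y, move ←, go to Q
Q | _zz[z]yyyz   read z → write y, move ←, go to Q
Q | _z[z]yyyyz   read z → write y, move ←, go to Q
Q | _[z]yyyyyz   read z → write y, move ←, go to Q
Q | [_]yyyyyyz   read _ → write x, move ·, go to Q
Q | [x]yyyyyyz
At halt the head is at cell -1.

-1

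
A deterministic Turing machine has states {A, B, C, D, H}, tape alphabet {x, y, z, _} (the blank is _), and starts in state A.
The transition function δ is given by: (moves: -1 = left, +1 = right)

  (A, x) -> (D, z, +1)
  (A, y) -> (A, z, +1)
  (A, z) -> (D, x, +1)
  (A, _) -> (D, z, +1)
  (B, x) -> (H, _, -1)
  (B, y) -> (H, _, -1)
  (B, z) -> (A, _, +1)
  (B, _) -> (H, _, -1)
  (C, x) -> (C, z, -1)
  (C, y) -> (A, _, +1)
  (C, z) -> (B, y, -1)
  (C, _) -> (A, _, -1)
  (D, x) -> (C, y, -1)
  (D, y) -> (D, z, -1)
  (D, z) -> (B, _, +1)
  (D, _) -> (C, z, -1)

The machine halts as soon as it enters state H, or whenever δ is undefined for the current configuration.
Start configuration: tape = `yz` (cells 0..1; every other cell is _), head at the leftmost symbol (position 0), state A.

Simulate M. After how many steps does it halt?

A | __[y]z_   read y → write z, move +1, go to A
A | __z[z]_   read z → write x, move +1, go to D
D | __zx[_]   read _ → write z, move -1, go to C
C | __z[x]z   read x → write z, move -1, go to C
C | __[z]zz   read z → write y, move -1, go to B
B | _[_]yzz   read _ → write _, move -1, go to H
H | [_]_yzz
M halts after 6 transitions.

6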